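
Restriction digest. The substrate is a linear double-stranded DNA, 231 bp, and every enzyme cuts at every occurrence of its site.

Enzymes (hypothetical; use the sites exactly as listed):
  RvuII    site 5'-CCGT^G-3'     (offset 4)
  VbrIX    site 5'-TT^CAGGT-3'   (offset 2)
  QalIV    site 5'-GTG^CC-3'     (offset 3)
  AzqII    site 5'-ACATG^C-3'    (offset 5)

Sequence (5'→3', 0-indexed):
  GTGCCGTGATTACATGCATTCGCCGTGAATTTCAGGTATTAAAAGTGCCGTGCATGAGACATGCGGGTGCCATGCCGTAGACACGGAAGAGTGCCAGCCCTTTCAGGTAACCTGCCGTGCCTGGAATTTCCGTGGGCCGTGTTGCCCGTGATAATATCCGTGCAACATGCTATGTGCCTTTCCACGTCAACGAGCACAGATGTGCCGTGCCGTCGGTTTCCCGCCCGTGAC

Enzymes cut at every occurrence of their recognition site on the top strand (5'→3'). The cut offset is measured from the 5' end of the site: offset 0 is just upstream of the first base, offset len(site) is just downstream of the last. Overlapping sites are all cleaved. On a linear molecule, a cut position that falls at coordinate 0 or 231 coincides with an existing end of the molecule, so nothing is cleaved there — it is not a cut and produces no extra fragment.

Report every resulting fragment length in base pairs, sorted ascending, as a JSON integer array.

[1,1,3,3,4,4,4,6,6,7,7,8,9,9,10,10,12,12,14,15,15,19,24,28]

Site scan:
  RvuII CCGTG/4: at [3, 22, 47, 114, 129, 136, 145, 157, 204, 224] ⇒ [7, 26, 51, 118, 133, 140, 149, 161, 208, 228]
  VbrIX TTCAGGT/2: at [30, 101] ⇒ [32, 103]
  QalIV GTGCC/3: at [0, 44, 66, 90, 116, 173, 201, 206] ⇒ [3, 47, 69, 93, 119, 176, 204, 209]
  AzqII ACATGC/5: at [11, 58, 164] ⇒ [16, 63, 169]

All cut coordinates (distinct, sorted): [3, 7, 16, 26, 32, 47, 51, 63, 69, 93, 103, 118, 119, 133, 140, 149, 161, 169, 176, 204, 208, 209, 228]

Fragments:
  [0,3): 3 bp
  [3,7): 4 bp
  [7,16): 9 bp
  [16,26): 10 bp
  [26,32): 6 bp
  [32,47): 15 bp
  [47,51): 4 bp
  [51,63): 12 bp
  [63,69): 6 bp
  [69,93): 24 bp
  [93,103): 10 bp
  [103,118): 15 bp
  [118,119): 1 bp
  [119,133): 14 bp
  [133,140): 7 bp
  [140,149): 9 bp
  [149,161): 12 bp
  [161,169): 8 bp
  [169,176): 7 bp
  [176,204): 28 bp
  [204,208): 4 bp
  [208,209): 1 bp
  [209,228): 19 bp
  [228,231): 3 bp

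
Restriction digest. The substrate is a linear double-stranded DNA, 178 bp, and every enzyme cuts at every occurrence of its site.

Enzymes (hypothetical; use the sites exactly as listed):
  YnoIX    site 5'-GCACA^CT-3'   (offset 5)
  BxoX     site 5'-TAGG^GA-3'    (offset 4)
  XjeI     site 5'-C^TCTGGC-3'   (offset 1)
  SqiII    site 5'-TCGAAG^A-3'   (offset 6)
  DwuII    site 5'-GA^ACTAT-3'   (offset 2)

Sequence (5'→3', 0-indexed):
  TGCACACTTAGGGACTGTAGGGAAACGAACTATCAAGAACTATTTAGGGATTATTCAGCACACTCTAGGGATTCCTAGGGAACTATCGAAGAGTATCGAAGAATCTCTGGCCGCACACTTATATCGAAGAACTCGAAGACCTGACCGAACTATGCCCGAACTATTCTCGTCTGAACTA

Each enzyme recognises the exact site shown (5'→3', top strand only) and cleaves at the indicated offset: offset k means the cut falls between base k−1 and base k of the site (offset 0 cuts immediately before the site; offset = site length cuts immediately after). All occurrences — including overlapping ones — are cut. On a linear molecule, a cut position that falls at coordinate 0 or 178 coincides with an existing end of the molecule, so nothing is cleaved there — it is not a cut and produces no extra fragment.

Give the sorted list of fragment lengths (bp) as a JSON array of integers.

[2,4,6,6,7,7,9,9,10,10,10,10,10,10,11,12,12,14,19]

Per-enzyme occurrences:
  YnoIX GCACACT/5: at [1, 57, 112] ⇒ [6, 62, 117]
  BxoX TAGGGA/4: at [8, 17, 44, 65, 75] ⇒ [12, 21, 48, 69, 79]
  XjeI CTCTGGC/1: at [104] ⇒ [105]
  SqiII TCGAAGA/6: at [85, 95, 123, 132] ⇒ [91, 101, 129, 138]
  DwuII GAACTAT/2: at [26, 36, 79, 146, 157] ⇒ [28, 38, 81, 148, 159]

Pooled cuts: [6, 12, 21, 28, 38, 48, 62, 69, 79, 81, 91, 101, 105, 117, 129, 138, 148, 159]

Fragment lengths:
  [0,6): 6 bp
  [6,12): 6 bp
  [12,21): 9 bp
  [21,28): 7 bp
  [28,38): 10 bp
  [38,48): 10 bp
  [48,62): 14 bp
  [62,69): 7 bp
  [69,79): 10 bp
  [79,81): 2 bp
  [81,91): 10 bp
  [91,101): 10 bp
  [101,105): 4 bp
  [105,117): 12 bp
  [117,129): 12 bp
  [129,138): 9 bp
  [138,148): 10 bp
  [148,159): 11 bp
  [159,178): 19 bp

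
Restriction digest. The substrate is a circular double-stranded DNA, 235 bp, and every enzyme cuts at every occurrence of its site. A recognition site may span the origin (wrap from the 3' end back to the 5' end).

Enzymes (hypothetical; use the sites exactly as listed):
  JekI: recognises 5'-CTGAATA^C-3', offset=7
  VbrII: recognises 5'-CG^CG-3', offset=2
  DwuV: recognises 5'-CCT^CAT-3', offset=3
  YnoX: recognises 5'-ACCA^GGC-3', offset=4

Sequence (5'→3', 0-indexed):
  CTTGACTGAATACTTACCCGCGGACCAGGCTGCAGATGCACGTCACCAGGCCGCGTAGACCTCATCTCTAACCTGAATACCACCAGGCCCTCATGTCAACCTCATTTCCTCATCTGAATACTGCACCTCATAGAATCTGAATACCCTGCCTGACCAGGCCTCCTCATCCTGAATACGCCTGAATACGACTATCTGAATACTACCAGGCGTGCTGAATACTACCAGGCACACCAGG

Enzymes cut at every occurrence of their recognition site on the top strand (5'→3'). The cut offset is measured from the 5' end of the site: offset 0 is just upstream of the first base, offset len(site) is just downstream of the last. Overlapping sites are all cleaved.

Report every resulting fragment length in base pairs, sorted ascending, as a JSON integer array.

[5,6,6,6,6,7,8,8,8,8,9,9,10,10,11,11,13,13,14,14,15,17,21]

Scan for sites:
  JekI CTGAATAC/7: at [5, 72, 113, 136, 168, 178, 192, 211] ⇒ [12, 79, 120, 143, 175, 185, 199, 218]
  VbrII CGCG/2: at [18, 51] ⇒ [20, 53]
  DwuV CCTCAT/3: at [59, 88, 99, 107, 125, 161] ⇒ [62, 91, 102, 110, 128, 164]
  YnoX ACCAGGC/4: at [23, 44, 81, 152, 201, 220, 229] ⇒ [27, 48, 85, 156, 205, 224, 233]

All cut coordinates (distinct, sorted): [12, 20, 27, 48, 53, 62, 79, 85, 91, 102, 110, 120, 128, 143, 156, 164, 175, 185, 199, 205, 218, 224, 233]

Fragment lengths:
  12→20: 8 bp
  20→27: 7 bp
  27→48: 21 bp
  48→53: 5 bp
  53→62: 9 bp
  62→79: 17 bp
  79→85: 6 bp
  85→91: 6 bp
  91→102: 11 bp
  102→110: 8 bp
  110→120: 10 bp
  120→128: 8 bp
  128→143: 15 bp
  143→156: 13 bp
  156→164: 8 bp
  164→175: 11 bp
  175→185: 10 bp
  185→199: 14 bp
  199→205: 6 bp
  205→218: 13 bp
  218→224: 6 bp
  224→233: 9 bp
  233→12 (wrap): 235-233+12 = 14 bp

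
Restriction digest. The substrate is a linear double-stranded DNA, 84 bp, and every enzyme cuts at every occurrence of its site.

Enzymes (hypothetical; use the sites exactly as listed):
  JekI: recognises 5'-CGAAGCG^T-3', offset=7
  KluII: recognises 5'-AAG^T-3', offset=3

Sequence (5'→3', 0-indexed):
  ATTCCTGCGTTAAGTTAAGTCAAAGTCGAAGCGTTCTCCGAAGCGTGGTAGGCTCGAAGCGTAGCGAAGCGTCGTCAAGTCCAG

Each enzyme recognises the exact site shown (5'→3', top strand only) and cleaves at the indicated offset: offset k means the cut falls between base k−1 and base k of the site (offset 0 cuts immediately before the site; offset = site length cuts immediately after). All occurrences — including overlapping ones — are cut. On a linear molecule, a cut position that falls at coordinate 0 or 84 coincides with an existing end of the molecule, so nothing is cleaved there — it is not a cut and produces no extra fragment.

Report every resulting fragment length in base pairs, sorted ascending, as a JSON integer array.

Scan for sites:
  JekI (CGAAGCGT, off=7): starts [26, 38, 54, 64] → cuts [33, 45, 61, 71]
  KluII (AAGT, off=3): starts [11, 16, 22, 76] → cuts [14, 19, 25, 79]

Pooled cuts: [14, 19, 25, 33, 45, 61, 71, 79]

Fragment lengths:
  [0,14): 14 bp
  [14,19): 5 bp
  [19,25): 6 bp
  [25,33): 8 bp
  [33,45): 12 bp
  [45,61): 16 bp
  [61,71): 10 bp
  [71,79): 8 bp
  [79,84): 5 bp

[5,5,6,8,8,10,12,14,16]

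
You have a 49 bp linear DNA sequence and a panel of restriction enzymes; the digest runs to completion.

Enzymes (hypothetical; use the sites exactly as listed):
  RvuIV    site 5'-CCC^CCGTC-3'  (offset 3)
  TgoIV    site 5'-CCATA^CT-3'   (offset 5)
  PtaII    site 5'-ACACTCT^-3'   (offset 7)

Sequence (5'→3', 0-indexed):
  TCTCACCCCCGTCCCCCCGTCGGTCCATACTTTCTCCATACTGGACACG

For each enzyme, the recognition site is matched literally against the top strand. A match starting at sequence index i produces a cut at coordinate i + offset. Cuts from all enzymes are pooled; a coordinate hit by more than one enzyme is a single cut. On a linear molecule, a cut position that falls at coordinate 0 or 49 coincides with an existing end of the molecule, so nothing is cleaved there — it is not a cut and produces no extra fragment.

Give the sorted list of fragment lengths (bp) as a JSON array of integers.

[8,8,9,11,13]

Scan for sites:
  RvuIV CCCCCGTC/3: at [5, 13] ⇒ [8, 16]
  TgoIV CCATACT/5: at [24, 35] ⇒ [29, 40]
  PtaII (ACACTCT, off=7): no sites

All cut coordinates (distinct, sorted): [8, 16, 29, 40]

Fragment lengths:
  [0,8): 8 bp
  [8,16): 8 bp
  [16,29): 13 bp
  [29,40): 11 bp
  [40,49): 9 bp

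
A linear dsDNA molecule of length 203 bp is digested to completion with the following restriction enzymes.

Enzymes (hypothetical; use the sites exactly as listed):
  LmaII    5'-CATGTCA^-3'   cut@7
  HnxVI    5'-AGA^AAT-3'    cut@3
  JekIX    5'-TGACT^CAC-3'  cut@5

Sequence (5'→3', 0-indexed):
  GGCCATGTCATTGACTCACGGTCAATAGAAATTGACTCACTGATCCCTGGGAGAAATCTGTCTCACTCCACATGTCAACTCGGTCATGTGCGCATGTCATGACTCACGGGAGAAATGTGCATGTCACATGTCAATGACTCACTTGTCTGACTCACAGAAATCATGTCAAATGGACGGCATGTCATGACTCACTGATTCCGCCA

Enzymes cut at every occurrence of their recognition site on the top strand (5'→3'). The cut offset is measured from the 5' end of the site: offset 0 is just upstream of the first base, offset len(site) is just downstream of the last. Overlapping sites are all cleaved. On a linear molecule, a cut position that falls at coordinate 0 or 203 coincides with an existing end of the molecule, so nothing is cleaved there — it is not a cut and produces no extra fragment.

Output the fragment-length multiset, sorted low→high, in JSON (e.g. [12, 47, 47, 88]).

Site scan:
  LmaII CATGTCA/7: at [3, 70, 92, 119, 126, 161, 177] ⇒ [10, 77, 99, 126, 133, 168, 184]
  HnxVI AGAAAT/3: at [26, 51, 110, 155] ⇒ [29, 54, 113, 158]
  JekIX TGACTCAC/5: at [11, 32, 99, 134, 147, 184] ⇒ [16, 37, 104, 139, 152, 189]

Pooled cuts: [10, 16, 29, 37, 54, 77, 99, 104, 113, 126, 133, 139, 152, 158, 168, 184, 189]

Fragments:
  [0,10): 10 bp
  [10,16): 6 bp
  [16,29): 13 bp
  [29,37): 8 bp
  [37,54): 17 bp
  [54,77): 23 bp
  [77,99): 22 bp
  [99,104): 5 bp
  [104,113): 9 bp
  [113,126): 13 bp
  [126,133): 7 bp
  [133,139): 6 bp
  [139,152): 13 bp
  [152,158): 6 bp
  [158,168): 10 bp
  [168,184): 16 bp
  [184,189): 5 bp
  [189,203): 14 bp

[5,5,6,6,6,7,8,9,10,10,13,13,13,14,16,17,22,23]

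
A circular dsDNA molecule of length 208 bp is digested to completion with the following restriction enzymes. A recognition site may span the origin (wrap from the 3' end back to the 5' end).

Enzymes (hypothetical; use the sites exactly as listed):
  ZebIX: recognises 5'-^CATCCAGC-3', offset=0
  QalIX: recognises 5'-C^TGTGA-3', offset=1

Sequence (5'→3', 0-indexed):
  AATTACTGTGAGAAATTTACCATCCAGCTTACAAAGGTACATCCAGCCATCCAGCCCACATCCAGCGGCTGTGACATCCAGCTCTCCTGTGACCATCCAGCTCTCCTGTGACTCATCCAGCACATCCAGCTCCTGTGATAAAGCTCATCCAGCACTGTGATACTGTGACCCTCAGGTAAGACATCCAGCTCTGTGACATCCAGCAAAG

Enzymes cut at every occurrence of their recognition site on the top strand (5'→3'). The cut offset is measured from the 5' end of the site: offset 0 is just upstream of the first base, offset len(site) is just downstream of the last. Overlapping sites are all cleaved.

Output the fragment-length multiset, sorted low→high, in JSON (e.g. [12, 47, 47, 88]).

[5,5,6,7,8,8,9,10,10,11,11,11,12,13,13,14,18,18,19]

Scan for sites:
  ZebIX (CATCCAGC, off=0): starts [20, 39, 47, 58, 74, 93, 113, 122, 145, 181, 196] → cuts [20, 39, 47, 58, 74, 93, 113, 122, 145, 181, 196]
  QalIX (CTGTGA, off=1): starts [5, 68, 86, 105, 132, 154, 162, 190] → cuts [6, 69, 87, 106, 133, 155, 163, 191]

Pooled cuts: [6, 20, 39, 47, 58, 69, 74, 87, 93, 106, 113, 122, 133, 145, 155, 163, 181, 191, 196]

Fragments:
  6→20: 14 bp
  20→39: 19 bp
  39→47: 8 bp
  47→58: 11 bp
  58→69: 11 bp
  69→74: 5 bp
  74→87: 13 bp
  87→93: 6 bp
  93→106: 13 bp
  106→113: 7 bp
  113→122: 9 bp
  122→133: 11 bp
  133→145: 12 bp
  145→155: 10 bp
  155→163: 8 bp
  163→181: 18 bp
  181→191: 10 bp
  191→196: 5 bp
  196→6 (wrap): 208-196+6 = 18 bp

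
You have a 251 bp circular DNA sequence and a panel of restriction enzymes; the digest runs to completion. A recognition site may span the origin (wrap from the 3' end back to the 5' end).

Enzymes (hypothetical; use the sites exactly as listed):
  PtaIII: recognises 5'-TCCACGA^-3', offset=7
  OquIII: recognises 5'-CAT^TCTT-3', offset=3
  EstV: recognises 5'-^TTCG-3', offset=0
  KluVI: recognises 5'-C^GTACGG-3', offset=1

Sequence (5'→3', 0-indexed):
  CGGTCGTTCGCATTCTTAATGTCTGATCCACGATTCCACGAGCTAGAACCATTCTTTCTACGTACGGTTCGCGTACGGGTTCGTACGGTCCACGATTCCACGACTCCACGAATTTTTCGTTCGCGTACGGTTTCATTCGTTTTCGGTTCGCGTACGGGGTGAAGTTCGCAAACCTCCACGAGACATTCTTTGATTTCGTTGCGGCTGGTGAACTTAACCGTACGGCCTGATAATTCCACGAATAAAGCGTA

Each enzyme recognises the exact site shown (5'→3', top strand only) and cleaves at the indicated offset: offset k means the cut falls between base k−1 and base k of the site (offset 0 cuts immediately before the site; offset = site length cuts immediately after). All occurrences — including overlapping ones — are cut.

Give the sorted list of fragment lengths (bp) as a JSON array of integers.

Site scan:
  PtaIII TCCACGA/7: at [26, 34, 88, 96, 104, 174, 234] ⇒ [33, 41, 95, 103, 111, 181, 241]
  OquIII CATTCTT/3: at [10, 49, 183] ⇒ [13, 52, 186]
  EstV TTCG/0: at [6, 67, 79, 115, 119, 135, 141, 146, 164, 194] ⇒ [6, 67, 79, 115, 119, 135, 141, 146, 164, 194]
  KluVI CGTACGG/1: at [60, 71, 81, 123, 150, 218, 247] ⇒ [61, 72, 82, 124, 151, 219, 248]

Pooled cuts: [6, 13, 33, 41, 52, 61, 67, 72, 79, 82, 95, 103, 111, 115, 119, 124, 135, 141, 146, 151, 164, 181, 186, 194, 219, 241, 248]

Fragment lengths:
  6→13: 7 bp
  13→33: 20 bp
  33→41: 8 bp
  41→52: 11 bp
  52→61: 9 bp
  61→67: 6 bp
  67→72: 5 bp
  72→79: 7 bp
  79→82: 3 bp
  82→95: 13 bp
  95→103: 8 bp
  103→111: 8 bp
  111→115: 4 bp
  115→119: 4 bp
  119→124: 5 bp
  124→135: 11 bp
  135→141: 6 bp
  141→146: 5 bp
  146→151: 5 bp
  151→164: 13 bp
  164→181: 17 bp
  181→186: 5 bp
  186→194: 8 bp
  194→219: 25 bp
  219→241: 22 bp
  241→248: 7 bp
  248→6 (wrap): 251-248+6 = 9 bp

[3,4,4,5,5,5,5,5,6,6,7,7,7,8,8,8,8,9,9,11,11,13,13,17,20,22,25]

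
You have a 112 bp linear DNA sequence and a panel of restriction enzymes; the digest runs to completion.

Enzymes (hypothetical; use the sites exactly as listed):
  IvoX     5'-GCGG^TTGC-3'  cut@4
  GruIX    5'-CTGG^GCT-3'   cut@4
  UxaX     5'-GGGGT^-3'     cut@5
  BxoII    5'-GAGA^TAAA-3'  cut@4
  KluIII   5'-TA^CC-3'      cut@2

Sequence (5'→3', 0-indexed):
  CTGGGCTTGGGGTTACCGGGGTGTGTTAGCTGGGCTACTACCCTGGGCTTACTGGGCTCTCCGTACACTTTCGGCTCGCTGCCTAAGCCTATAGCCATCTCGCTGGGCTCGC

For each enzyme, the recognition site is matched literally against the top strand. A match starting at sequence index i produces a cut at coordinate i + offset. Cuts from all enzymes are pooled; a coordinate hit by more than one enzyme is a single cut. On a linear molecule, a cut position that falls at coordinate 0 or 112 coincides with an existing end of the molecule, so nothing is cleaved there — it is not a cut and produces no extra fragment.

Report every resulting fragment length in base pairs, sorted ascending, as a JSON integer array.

Scan for sites:
  IvoX (GCGGTTGC, off=4): no sites
  GruIX CTGGGCT/4: at [0, 29, 42, 51, 102] ⇒ [4, 33, 46, 55, 106]
  UxaX GGGGT/5: at [8, 17] ⇒ [13, 22]
  BxoII (GAGATAAA, off=4): no sites
  KluIII TACC/2: at [13, 38] ⇒ [15, 40]

Pooled cuts: [4, 13, 15, 22, 33, 40, 46, 55, 106]

Fragments:
  [0,4): 4 bp
  [4,13): 9 bp
  [13,15): 2 bp
  [15,22): 7 bp
  [22,33): 11 bp
  [33,40): 7 bp
  [40,46): 6 bp
  [46,55): 9 bp
  [55,106): 51 bp
  [106,112): 6 bp

[2,4,6,6,7,7,9,9,11,51]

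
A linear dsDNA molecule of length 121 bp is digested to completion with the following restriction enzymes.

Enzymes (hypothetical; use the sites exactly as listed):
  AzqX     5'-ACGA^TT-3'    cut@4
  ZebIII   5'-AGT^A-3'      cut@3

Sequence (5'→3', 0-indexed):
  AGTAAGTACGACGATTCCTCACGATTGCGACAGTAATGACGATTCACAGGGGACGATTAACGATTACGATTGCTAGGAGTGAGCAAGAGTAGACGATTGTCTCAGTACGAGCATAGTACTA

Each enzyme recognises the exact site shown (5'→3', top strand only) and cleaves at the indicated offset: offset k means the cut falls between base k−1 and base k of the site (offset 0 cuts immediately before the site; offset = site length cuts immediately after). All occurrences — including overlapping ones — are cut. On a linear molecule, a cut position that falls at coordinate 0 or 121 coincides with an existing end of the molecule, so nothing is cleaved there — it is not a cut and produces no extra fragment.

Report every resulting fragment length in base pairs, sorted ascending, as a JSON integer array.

[3,4,4,6,6,7,7,8,10,10,10,11,14,21]

Per-enzyme occurrences:
  AzqX ACGATT/4: at [10, 20, 38, 52, 59, 65, 92] ⇒ [14, 24, 42, 56, 63, 69, 96]
  ZebIII AGTA/3: at [0, 4, 31, 87, 103, 114] ⇒ [3, 7, 34, 90, 106, 117]

Pooled cuts: [3, 7, 14, 24, 34, 42, 56, 63, 69, 90, 96, 106, 117]

Fragments:
  [0,3): 3 bp
  [3,7): 4 bp
  [7,14): 7 bp
  [14,24): 10 bp
  [24,34): 10 bp
  [34,42): 8 bp
  [42,56): 14 bp
  [56,63): 7 bp
  [63,69): 6 bp
  [69,90): 21 bp
  [90,96): 6 bp
  [96,106): 10 bp
  [106,117): 11 bp
  [117,121): 4 bp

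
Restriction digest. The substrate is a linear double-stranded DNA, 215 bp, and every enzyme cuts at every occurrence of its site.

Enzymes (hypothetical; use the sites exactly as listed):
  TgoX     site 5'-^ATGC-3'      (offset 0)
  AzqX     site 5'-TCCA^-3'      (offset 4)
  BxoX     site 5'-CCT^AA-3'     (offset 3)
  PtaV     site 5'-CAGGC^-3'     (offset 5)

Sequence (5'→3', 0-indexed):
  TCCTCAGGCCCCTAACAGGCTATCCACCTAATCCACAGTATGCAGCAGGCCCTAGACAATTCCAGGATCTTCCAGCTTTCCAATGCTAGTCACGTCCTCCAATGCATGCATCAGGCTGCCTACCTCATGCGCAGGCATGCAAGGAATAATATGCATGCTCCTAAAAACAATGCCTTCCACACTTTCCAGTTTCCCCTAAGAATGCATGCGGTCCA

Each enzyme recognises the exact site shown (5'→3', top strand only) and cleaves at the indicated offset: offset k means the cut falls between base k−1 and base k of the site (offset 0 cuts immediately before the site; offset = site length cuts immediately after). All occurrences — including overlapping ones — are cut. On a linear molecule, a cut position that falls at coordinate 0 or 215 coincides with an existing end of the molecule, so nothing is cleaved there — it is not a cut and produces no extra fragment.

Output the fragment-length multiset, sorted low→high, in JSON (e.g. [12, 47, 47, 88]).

Site scan:
  TgoX ATGC/0: at [39, 82, 101, 105, 126, 136, 150, 154, 169, 201, 205] ⇒ [39, 82, 101, 105, 126, 136, 150, 154, 169, 201, 205]
  AzqX TCCA/4: at [22, 31, 60, 70, 78, 97, 175, 184, 211] ⇒ [26, 35, 64, 74, 82, 101, 179, 188] (position 215 is a terminus of the linear molecule — no cut)
  BxoX CCTAA/3: at [10, 26, 159, 194] ⇒ [13, 29, 162, 197]
  PtaV CAGGC/5: at [4, 15, 45, 111, 131] ⇒ [9, 20, 50, 116, 136]

All cut coordinates (distinct, sorted): [9, 13, 20, 26, 29, 35, 39, 50, 64, 74, 82, 101, 105, 116, 126, 136, 150, 154, 162, 169, 179, 188, 197, 201, 205]

Fragment lengths:
  [0,9): 9 bp
  [9,13): 4 bp
  [13,20): 7 bp
  [20,26): 6 bp
  [26,29): 3 bp
  [29,35): 6 bp
  [35,39): 4 bp
  [39,50): 11 bp
  [50,64): 14 bp
  [64,74): 10 bp
  [74,82): 8 bp
  [82,101): 19 bp
  [101,105): 4 bp
  [105,116): 11 bp
  [116,126): 10 bp
  [126,136): 10 bp
  [136,150): 14 bp
  [150,154): 4 bp
  [154,162): 8 bp
  [162,169): 7 bp
  [169,179): 10 bp
  [179,188): 9 bp
  [188,197): 9 bp
  [197,201): 4 bp
  [201,205): 4 bp
  [205,215): 10 bp

[3,4,4,4,4,4,4,6,6,7,7,8,8,9,9,9,10,10,10,10,10,11,11,14,14,19]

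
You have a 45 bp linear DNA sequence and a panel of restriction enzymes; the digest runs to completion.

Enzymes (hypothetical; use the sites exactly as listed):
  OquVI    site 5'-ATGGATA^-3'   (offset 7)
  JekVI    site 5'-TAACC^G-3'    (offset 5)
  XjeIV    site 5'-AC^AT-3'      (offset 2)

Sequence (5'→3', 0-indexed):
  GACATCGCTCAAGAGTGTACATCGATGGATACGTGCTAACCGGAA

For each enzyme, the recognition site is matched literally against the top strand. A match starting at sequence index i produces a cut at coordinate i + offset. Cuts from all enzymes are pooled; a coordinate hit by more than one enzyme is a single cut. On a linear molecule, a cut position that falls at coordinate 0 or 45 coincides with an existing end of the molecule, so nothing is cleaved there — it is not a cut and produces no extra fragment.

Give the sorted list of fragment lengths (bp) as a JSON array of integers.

Scan for sites:
  OquVI (ATGGATA, off=7): starts [24] → cuts [31]
  JekVI (TAACCG, off=5): starts [36] → cuts [41]
  XjeIV (ACAT, off=2): starts [1, 18] → cuts [3, 20]

All cut coordinates (distinct, sorted): [3, 20, 31, 41]

Fragment lengths:
  [0,3): 3 bp
  [3,20): 17 bp
  [20,31): 11 bp
  [31,41): 10 bp
  [41,45): 4 bp

[3,4,10,11,17]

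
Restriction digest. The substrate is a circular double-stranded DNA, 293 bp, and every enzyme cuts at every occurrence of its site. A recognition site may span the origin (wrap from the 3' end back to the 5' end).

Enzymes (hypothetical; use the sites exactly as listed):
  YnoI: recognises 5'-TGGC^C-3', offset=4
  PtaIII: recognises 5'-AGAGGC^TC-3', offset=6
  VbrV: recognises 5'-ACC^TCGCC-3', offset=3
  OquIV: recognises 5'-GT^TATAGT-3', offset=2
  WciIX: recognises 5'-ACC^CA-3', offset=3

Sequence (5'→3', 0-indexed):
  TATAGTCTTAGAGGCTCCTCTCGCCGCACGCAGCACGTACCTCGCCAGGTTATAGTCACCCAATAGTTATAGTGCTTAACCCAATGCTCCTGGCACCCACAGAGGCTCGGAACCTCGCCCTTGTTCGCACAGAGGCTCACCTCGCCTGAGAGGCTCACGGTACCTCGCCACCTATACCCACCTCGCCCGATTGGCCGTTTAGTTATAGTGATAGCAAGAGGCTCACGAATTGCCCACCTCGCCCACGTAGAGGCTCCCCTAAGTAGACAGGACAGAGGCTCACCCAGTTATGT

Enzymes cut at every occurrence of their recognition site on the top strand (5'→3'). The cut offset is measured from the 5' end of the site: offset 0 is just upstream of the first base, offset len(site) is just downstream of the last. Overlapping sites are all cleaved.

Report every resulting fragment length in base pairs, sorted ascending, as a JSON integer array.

[4,5,5,7,8,8,9,9,9,10,10,13,13,14,14,15,16,16,16,19,22,25,26]

Site scan:
  YnoI TGGCC/4: at [191] ⇒ [195]
  PtaIII AGAGGCTC/6: at [9, 100, 130, 148, 216, 248, 273] ⇒ [15, 106, 136, 154, 222, 254, 279]
  VbrV ACCTCGCC/3: at [38, 111, 138, 161, 179, 235] ⇒ [41, 114, 141, 164, 182, 238]
  OquIV GTTATAGT/2: at [48, 65, 201, 291] ⇒ [0, 50, 67, 203]
  WciIX ACCCA/3: at [57, 78, 94, 175, 281] ⇒ [60, 81, 97, 178, 284]

All cut coordinates (distinct, sorted): [0, 15, 41, 50, 60, 67, 81, 97, 106, 114, 136, 141, 154, 164, 178, 182, 195, 203, 222, 238, 254, 279, 284]

Fragment lengths:
  0→15: 15 bp
  15→41: 26 bp
  41→50: 9 bp
  50→60: 10 bp
  60→67: 7 bp
  67→81: 14 bp
  81→97: 16 bp
  97→106: 9 bp
  106→114: 8 bp
  114→136: 22 bp
  136→141: 5 bp
  141→154: 13 bp
  154→164: 10 bp
  164→178: 14 bp
  178→182: 4 bp
  182→195: 13 bp
  195→203: 8 bp
  203→222: 19 bp
  222→238: 16 bp
  238→254: 16 bp
  254→279: 25 bp
  279→284: 5 bp
  284→0 (wrap): 293-284+0 = 9 bp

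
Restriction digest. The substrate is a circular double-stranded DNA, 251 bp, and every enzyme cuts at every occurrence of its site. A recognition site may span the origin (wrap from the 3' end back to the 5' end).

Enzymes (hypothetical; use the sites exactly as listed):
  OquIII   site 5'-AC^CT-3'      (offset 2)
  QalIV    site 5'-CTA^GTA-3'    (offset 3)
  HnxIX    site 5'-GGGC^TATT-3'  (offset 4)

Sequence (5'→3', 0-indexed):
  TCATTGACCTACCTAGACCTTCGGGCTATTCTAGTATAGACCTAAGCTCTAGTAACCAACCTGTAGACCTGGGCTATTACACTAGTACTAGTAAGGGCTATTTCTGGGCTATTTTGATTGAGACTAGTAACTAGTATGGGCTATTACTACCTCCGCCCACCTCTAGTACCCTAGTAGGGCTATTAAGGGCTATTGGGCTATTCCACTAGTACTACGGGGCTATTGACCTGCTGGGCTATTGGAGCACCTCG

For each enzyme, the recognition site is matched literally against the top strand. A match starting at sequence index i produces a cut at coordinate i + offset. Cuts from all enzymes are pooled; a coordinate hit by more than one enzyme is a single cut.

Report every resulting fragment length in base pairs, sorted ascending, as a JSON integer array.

Scan for sites:
  OquIII (ACCT, off=2): starts [6, 10, 16, 39, 58, 66, 148, 158, 225, 245] → cuts [8, 12, 18, 41, 60, 68, 150, 160, 227, 247]
  QalIV (CTAGTA, off=3): starts [30, 48, 81, 87, 123, 130, 162, 170, 205] → cuts [33, 51, 84, 90, 126, 133, 165, 173, 208]
  HnxIX (GGGCTATT, off=4): starts [22, 70, 94, 105, 137, 176, 186, 194, 216, 232] → cuts [26, 74, 98, 109, 141, 180, 190, 198, 220, 236]

All cut coordinates (distinct, sorted): [8, 12, 18, 26, 33, 41, 51, 60, 68, 74, 84, 90, 98, 109, 126, 133, 141, 150, 160, 165, 173, 180, 190, 198, 208, 220, 227, 236, 247]

Fragment lengths:
  8→12: 4 bp
  12→18: 6 bp
  18→26: 8 bp
  26→33: 7 bp
  33→41: 8 bp
  41→51: 10 bp
  51→60: 9 bp
  60→68: 8 bp
  68→74: 6 bp
  74→84: 10 bp
  84→90: 6 bp
  90→98: 8 bp
  98→109: 11 bp
  109→126: 17 bp
  126→133: 7 bp
  133→141: 8 bp
  141→150: 9 bp
  150→160: 10 bp
  160→165: 5 bp
  165→173: 8 bp
  173→180: 7 bp
  180→190: 10 bp
  190→198: 8 bp
  198→208: 10 bp
  208→220: 12 bp
  220→227: 7 bp
  227→236: 9 bp
  236→247: 11 bp
  247→8 (wrap): 251-247+8 = 12 bp

[4,5,6,6,6,7,7,7,7,8,8,8,8,8,8,8,9,9,9,10,10,10,10,10,11,11,12,12,17]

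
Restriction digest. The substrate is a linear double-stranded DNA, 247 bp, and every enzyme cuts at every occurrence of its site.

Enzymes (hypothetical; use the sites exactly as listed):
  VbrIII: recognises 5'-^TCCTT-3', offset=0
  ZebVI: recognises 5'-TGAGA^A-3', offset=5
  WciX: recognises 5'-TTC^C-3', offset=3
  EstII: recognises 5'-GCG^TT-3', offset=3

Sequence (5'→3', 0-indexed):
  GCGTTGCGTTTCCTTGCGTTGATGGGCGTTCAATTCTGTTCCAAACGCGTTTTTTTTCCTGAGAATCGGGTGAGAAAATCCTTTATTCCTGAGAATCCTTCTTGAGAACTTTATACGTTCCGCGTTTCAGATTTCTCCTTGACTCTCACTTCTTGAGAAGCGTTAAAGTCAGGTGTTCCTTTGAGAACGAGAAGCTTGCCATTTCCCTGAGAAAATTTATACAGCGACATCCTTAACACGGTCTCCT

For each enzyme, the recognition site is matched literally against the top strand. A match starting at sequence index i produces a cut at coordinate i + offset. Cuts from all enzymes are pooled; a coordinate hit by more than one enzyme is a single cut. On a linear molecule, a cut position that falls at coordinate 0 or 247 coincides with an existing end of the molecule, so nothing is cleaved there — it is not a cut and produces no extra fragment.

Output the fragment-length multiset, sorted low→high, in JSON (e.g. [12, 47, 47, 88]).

[1,2,2,2,3,3,4,4,5,6,6,6,7,8,8,9,10,10,11,11,12,13,13,14,17,18,19,23]

Site scan:
  VbrIII (TCCTT, off=0): starts [10, 78, 95, 135, 176, 229] → cuts [10, 78, 95, 135, 176, 229]
  ZebVI (TGAGAA, off=5): starts [59, 70, 89, 102, 153, 181, 207] → cuts [64, 75, 94, 107, 158, 186, 212]
  WciX (TTCC, off=3): starts [9, 38, 55, 85, 117, 175, 202] → cuts [12, 41, 58, 88, 120, 178, 205]
  EstII (GCGTT, off=3): starts [0, 5, 15, 25, 46, 121, 159] → cuts [3, 8, 18, 28, 49, 124, 162]

Pooled cuts: [3, 8, 10, 12, 18, 28, 41, 49, 58, 64, 75, 78, 88, 94, 95, 107, 120, 124, 135, 158, 162, 176, 178, 186, 205, 212, 229]

Fragment lengths:
  [0,3): 3 bp
  [3,8): 5 bp
  [8,10): 2 bp
  [10,12): 2 bp
  [12,18): 6 bp
  [18,28): 10 bp
  [28,41): 13 bp
  [41,49): 8 bp
  [49,58): 9 bp
  [58,64): 6 bp
  [64,75): 11 bp
  [75,78): 3 bp
  [78,88): 10 bp
  [88,94): 6 bp
  [94,95): 1 bp
  [95,107): 12 bp
  [107,120): 13 bp
  [120,124): 4 bp
  [124,135): 11 bp
  [135,158): 23 bp
  [158,162): 4 bp
  [162,176): 14 bp
  [176,178): 2 bp
  [178,186): 8 bp
  [186,205): 19 bp
  [205,212): 7 bp
  [212,229): 17 bp
  [229,247): 18 bp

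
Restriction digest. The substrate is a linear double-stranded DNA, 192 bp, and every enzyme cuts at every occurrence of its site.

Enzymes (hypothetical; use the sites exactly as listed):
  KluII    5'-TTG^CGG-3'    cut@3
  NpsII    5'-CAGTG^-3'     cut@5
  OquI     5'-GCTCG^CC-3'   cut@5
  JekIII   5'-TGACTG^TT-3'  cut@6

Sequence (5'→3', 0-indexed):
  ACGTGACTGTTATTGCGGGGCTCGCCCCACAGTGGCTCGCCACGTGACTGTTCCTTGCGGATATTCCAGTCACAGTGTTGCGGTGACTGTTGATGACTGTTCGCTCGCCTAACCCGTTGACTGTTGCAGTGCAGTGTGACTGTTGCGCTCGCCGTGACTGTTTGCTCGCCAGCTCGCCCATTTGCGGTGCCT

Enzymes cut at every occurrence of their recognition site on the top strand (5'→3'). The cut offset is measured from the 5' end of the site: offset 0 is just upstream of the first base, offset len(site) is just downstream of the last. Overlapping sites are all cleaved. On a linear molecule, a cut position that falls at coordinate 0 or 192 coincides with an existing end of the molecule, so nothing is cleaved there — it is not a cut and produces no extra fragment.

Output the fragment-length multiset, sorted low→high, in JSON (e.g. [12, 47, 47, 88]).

[3,5,5,6,6,7,8,8,8,8,8,8,9,9,9,9,9,10,10,11,16,20]

Scan for sites:
  KluII TTGCGG/3: at [12, 54, 77, 181] ⇒ [15, 57, 80, 184]
  NpsII CAGTG/5: at [29, 72, 126, 131] ⇒ [34, 77, 131, 136]
  OquI GCTCGCC/5: at [19, 34, 102, 146, 163, 171] ⇒ [24, 39, 107, 151, 168, 176]
  JekIII TGACTGTT/6: at [3, 44, 83, 93, 117, 136, 154] ⇒ [9, 50, 89, 99, 123, 142, 160]

Pooled cuts: [9, 15, 24, 34, 39, 50, 57, 77, 80, 89, 99, 107, 123, 131, 136, 142, 151, 160, 168, 176, 184]

Fragments:
  [0,9): 9 bp
  [9,15): 6 bp
  [15,24): 9 bp
  [24,34): 10 bp
  [34,39): 5 bp
  [39,50): 11 bp
  [50,57): 7 bp
  [57,77): 20 bp
  [77,80): 3 bp
  [80,89): 9 bp
  [89,99): 10 bp
  [99,107): 8 bp
  [107,123): 16 bp
  [123,131): 8 bp
  [131,136): 5 bp
  [136,142): 6 bp
  [142,151): 9 bp
  [151,160): 9 bp
  [160,168): 8 bp
  [168,176): 8 bp
  [176,184): 8 bp
  [184,192): 8 bp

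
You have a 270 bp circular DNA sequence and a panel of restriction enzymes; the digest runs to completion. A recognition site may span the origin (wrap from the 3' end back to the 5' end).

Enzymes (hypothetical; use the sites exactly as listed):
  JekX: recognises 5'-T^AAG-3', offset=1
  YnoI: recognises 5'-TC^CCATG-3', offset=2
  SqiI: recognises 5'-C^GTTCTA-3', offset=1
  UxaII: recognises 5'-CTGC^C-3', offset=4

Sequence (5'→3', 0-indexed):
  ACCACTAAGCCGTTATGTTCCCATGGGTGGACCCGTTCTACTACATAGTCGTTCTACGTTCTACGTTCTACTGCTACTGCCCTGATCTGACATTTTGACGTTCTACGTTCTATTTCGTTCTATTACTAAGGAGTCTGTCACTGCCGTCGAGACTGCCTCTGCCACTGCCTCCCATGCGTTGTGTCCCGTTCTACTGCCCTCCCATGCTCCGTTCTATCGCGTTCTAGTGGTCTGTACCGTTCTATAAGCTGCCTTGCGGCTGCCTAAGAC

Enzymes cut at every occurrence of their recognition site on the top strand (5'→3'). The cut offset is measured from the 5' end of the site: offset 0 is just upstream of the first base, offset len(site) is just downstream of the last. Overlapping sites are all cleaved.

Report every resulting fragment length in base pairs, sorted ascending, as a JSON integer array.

[2,3,4,6,6,7,7,7,7,7,9,10,10,10,11,11,11,12,14,14,16,16,16,17,18,19]

Per-enzyme occurrences:
  JekX TAAG/1: at [5, 126, 244, 264] ⇒ [6, 127, 245, 265]
  YnoI TCCCATG/2: at [18, 169, 199] ⇒ [20, 171, 201]
  SqiI CGTTCTA/1: at [33, 49, 56, 63, 98, 105, 115, 186, 209, 219, 237] ⇒ [34, 50, 57, 64, 99, 106, 116, 187, 210, 220, 238]
  UxaII CTGCC/4: at [76, 140, 152, 158, 164, 193, 248, 259] ⇒ [80, 144, 156, 162, 168, 197, 252, 263]

All cut coordinates (distinct, sorted): [6, 20, 34, 50, 57, 64, 80, 99, 106, 116, 127, 144, 156, 162, 168, 171, 187, 197, 201, 210, 220, 238, 245, 252, 263, 265]

Fragment lengths:
  6→20: 14 bp
  20→34: 14 bp
  34→50: 16 bp
  50→57: 7 bp
  57→64: 7 bp
  64→80: 16 bp
  80→99: 19 bp
  99→106: 7 bp
  106→116: 10 bp
  116→127: 11 bp
  127→144: 17 bp
  144→156: 12 bp
  156→162: 6 bp
  162→168: 6 bp
  168→171: 3 bp
  171→187: 16 bp
  187→197: 10 bp
  197→201: 4 bp
  201→210: 9 bp
  210→220: 10 bp
  220→238: 18 bp
  238→245: 7 bp
  245→252: 7 bp
  252→263: 11 bp
  263→265: 2 bp
  265→6 (wrap): 270-265+6 = 11 bp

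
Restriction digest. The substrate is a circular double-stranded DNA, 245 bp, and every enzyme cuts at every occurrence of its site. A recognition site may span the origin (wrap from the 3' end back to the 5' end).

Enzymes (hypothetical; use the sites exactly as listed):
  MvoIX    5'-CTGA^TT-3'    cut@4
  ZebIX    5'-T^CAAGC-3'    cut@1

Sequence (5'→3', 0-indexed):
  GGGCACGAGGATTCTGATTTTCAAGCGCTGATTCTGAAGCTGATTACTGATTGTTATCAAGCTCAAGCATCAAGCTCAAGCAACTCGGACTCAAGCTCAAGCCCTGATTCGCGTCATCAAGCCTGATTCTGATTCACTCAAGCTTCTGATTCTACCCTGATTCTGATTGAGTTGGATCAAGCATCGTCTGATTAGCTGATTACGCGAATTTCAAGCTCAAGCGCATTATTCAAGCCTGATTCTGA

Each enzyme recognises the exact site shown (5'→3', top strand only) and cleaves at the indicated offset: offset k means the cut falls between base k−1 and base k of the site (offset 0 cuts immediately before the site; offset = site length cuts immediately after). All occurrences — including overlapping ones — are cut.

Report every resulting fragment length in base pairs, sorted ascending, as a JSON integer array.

[4,6,6,6,6,6,6,6,7,7,7,8,9,9,10,10,10,11,11,11,12,12,13,14,15,23]

Per-enzyme occurrences:
  MvoIX (CTGATT, off=4): starts [13, 27, 39, 46, 103, 122, 128, 145, 156, 162, 187, 195, 235] → cuts [17, 31, 43, 50, 107, 126, 132, 149, 160, 166, 191, 199, 239]
  ZebIX (TCAAGC, off=1): starts [20, 56, 62, 69, 75, 90, 96, 116, 137, 176, 210, 216, 229] → cuts [21, 57, 63, 70, 76, 91, 97, 117, 138, 177, 211, 217, 230]

All cut coordinates (distinct, sorted): [17, 21, 31, 43, 50, 57, 63, 70, 76, 91, 97, 107, 117, 126, 132, 138, 149, 160, 166, 177, 191, 199, 211, 217, 230, 239]

Fragment lengths:
  17→21: 4 bp
  21→31: 10 bp
  31→43: 12 bp
  43→50: 7 bp
  50→57: 7 bp
  57→63: 6 bp
  63→70: 7 bp
  70→76: 6 bp
  76→91: 15 bp
  91→97: 6 bp
  97→107: 10 bp
  107→117: 10 bp
  117→126: 9 bp
  126→132: 6 bp
  132→138: 6 bp
  138→149: 11 bp
  149→160: 11 bp
  160→166: 6 bp
  166→177: 11 bp
  177→191: 14 bp
  191→199: 8 bp
  199→211: 12 bp
  211→217: 6 bp
  217→230: 13 bp
  230→239: 9 bp
  239→17 (wrap): 245-239+17 = 23 bp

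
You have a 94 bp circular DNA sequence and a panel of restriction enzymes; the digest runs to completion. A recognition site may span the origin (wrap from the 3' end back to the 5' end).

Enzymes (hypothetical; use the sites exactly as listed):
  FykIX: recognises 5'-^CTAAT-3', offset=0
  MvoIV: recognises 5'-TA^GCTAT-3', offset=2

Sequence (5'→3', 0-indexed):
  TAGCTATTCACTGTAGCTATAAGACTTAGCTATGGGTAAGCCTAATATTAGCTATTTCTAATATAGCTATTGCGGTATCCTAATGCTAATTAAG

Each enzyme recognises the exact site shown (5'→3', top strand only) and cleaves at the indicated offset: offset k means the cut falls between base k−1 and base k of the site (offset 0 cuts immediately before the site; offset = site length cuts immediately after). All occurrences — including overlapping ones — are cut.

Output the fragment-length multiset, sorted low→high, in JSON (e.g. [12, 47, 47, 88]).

Scan for sites:
  FykIX (CTAAT, off=0): starts [41, 57, 79, 85] → cuts [41, 57, 79, 85]
  MvoIV (TAGCTAT, off=2): starts [0, 13, 26, 48, 63] → cuts [2, 15, 28, 50, 65]

Pooled cuts: [2, 15, 28, 41, 50, 57, 65, 79, 85]

Fragment lengths:
  2→15: 13 bp
  15→28: 13 bp
  28→41: 13 bp
  41→50: 9 bp
  50→57: 7 bp
  57→65: 8 bp
  65→79: 14 bp
  79→85: 6 bp
  85→2 (wrap): 94-85+2 = 11 bp

[6,7,8,9,11,13,13,13,14]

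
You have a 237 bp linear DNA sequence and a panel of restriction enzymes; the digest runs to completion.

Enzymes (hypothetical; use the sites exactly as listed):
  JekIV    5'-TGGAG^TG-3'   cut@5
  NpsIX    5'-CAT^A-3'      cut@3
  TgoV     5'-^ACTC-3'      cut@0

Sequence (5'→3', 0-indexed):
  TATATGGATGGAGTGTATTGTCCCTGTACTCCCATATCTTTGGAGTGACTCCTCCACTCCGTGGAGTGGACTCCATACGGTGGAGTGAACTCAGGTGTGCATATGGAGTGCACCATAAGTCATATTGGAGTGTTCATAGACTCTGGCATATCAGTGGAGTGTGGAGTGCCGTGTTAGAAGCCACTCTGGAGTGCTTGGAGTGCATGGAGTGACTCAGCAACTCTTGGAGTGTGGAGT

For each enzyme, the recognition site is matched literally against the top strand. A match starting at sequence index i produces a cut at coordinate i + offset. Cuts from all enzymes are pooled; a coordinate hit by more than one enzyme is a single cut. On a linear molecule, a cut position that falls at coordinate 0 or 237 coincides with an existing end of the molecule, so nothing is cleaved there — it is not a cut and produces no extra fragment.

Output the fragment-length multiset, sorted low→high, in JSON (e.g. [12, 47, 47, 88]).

[2,2,2,3,3,6,7,7,7,7,7,8,8,8,8,8,9,9,9,9,10,10,10,10,11,13,14,14,16]

Site scan:
  JekIV (TGGAGTG, off=5): starts [8, 40, 61, 80, 103, 125, 154, 161, 186, 195, 204, 224] → cuts [13, 45, 66, 85, 108, 130, 159, 166, 191, 200, 209, 229]
  NpsIX (CATA, off=3): starts [32, 73, 99, 113, 120, 134, 146] → cuts [35, 76, 102, 116, 123, 137, 149]
  TgoV (ACTC, off=0): starts [27, 47, 55, 69, 88, 139, 182, 211, 219] → cuts [27, 47, 55, 69, 88, 139, 182, 211, 219]

Pooled cuts: [13, 27, 35, 45, 47, 55, 66, 69, 76, 85, 88, 102, 108, 116, 123, 130, 137, 139, 149, 159, 166, 182, 191, 200, 209, 211, 219, 229]

Fragments:
  [0,13): 13 bp
  [13,27): 14 bp
  [27,35): 8 bp
  [35,45): 10 bp
  [45,47): 2 bp
  [47,55): 8 bp
  [55,66): 11 bp
  [66,69): 3 bp
  [69,76): 7 bp
  [76,85): 9 bp
  [85,88): 3 bp
  [88,102): 14 bp
  [102,108): 6 bp
  [108,116): 8 bp
  [116,123): 7 bp
  [123,130): 7 bp
  [130,137): 7 bp
  [137,139): 2 bp
  [139,149): 10 bp
  [149,159): 10 bp
  [159,166): 7 bp
  [166,182): 16 bp
  [182,191): 9 bp
  [191,200): 9 bp
  [200,209): 9 bp
  [209,211): 2 bp
  [211,219): 8 bp
  [219,229): 10 bp
  [229,237): 8 bp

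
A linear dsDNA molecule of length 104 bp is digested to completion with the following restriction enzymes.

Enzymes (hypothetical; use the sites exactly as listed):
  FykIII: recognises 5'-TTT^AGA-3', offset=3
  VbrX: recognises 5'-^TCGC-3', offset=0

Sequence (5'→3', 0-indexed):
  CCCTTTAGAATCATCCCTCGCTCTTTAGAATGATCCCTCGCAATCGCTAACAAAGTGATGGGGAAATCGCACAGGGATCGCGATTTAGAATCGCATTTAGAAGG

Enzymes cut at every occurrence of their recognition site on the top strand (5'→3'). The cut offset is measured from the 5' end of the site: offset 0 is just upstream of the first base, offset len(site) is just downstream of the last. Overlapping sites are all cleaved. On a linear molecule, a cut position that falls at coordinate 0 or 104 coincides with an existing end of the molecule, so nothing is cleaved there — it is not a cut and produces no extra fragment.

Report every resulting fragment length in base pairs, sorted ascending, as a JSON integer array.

Scan for sites:
  FykIII TTTAGA/3: at [3, 23, 83, 95] ⇒ [6, 26, 86, 98]
  VbrX TCGC/0: at [17, 37, 43, 66, 77, 90] ⇒ [17, 37, 43, 66, 77, 90]

All cut coordinates (distinct, sorted): [6, 17, 26, 37, 43, 66, 77, 86, 90, 98]

Fragments:
  [0,6): 6 bp
  [6,17): 11 bp
  [17,26): 9 bp
  [26,37): 11 bp
  [37,43): 6 bp
  [43,66): 23 bp
  [66,77): 11 bp
  [77,86): 9 bp
  [86,90): 4 bp
  [90,98): 8 bp
  [98,104): 6 bp

[4,6,6,6,8,9,9,11,11,11,23]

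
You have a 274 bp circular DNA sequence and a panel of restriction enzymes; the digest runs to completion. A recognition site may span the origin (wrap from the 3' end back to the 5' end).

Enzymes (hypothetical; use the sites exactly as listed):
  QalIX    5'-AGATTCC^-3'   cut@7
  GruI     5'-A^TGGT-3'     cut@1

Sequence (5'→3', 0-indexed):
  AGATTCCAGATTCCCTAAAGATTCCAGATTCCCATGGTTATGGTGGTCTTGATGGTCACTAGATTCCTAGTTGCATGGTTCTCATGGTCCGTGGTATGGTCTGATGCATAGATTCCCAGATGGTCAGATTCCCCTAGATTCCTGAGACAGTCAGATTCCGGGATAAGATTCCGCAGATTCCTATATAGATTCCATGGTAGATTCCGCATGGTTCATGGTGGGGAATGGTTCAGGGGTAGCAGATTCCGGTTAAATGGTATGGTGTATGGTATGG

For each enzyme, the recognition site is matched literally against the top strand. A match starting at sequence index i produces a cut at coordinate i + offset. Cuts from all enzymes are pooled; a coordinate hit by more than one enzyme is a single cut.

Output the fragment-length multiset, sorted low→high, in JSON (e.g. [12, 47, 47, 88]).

Per-enzyme occurrences:
  QalIX (AGATTCC, off=7): starts [0, 7, 18, 25, 60, 109, 125, 135, 152, 165, 174, 186, 198, 240] → cuts [7, 14, 25, 32, 67, 116, 132, 142, 159, 172, 181, 193, 205, 247]
  GruI (ATGGT, off=1): starts [33, 39, 51, 74, 83, 95, 119, 193, 207, 214, 224, 253, 258, 265] → cuts [34, 40, 52, 75, 84, 96, 120, 194, 208, 215, 225, 254, 259, 266]

All cut coordinates (distinct, sorted): [7, 14, 25, 32, 34, 40, 52, 67, 75, 84, 96, 116, 120, 132, 142, 159, 172, 181, 193, 194, 205, 208, 215, 225, 247, 254, 259, 266]

Fragments:
  7→14: 7 bp
  14→25: 11 bp
  25→32: 7 bp
  32→34: 2 bp
  34→40: 6 bp
  40→52: 12 bp
  52→67: 15 bp
  67→75: 8 bp
  75→84: 9 bp
  84→96: 12 bp
  96→116: 20 bp
  116→120: 4 bp
  120→132: 12 bp
  132→142: 10 bp
  142→159: 17 bp
  159→172: 13 bp
  172→181: 9 bp
  181→193: 12 bp
  193→194: 1 bp
  194→205: 11 bp
  205→208: 3 bp
  208→215: 7 bp
  215→225: 10 bp
  225→247: 22 bp
  247→254: 7 bp
  254→259: 5 bp
  259→266: 7 bp
  266→7 (wrap): 274-266+7 = 15 bp

[1,2,3,4,5,6,7,7,7,7,7,8,9,9,10,10,11,11,12,12,12,12,13,15,15,17,20,22]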